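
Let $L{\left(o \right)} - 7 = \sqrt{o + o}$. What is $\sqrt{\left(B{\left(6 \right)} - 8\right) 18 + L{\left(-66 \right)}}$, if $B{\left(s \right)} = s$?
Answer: $\sqrt{-29 + 2 i \sqrt{33}} \approx 1.0471 + 5.486 i$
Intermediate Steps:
$L{\left(o \right)} = 7 + \sqrt{2} \sqrt{o}$ ($L{\left(o \right)} = 7 + \sqrt{o + o} = 7 + \sqrt{2 o} = 7 + \sqrt{2} \sqrt{o}$)
$\sqrt{\left(B{\left(6 \right)} - 8\right) 18 + L{\left(-66 \right)}} = \sqrt{\left(6 - 8\right) 18 + \left(7 + \sqrt{2} \sqrt{-66}\right)} = \sqrt{\left(-2\right) 18 + \left(7 + \sqrt{2} i \sqrt{66}\right)} = \sqrt{-36 + \left(7 + 2 i \sqrt{33}\right)} = \sqrt{-29 + 2 i \sqrt{33}}$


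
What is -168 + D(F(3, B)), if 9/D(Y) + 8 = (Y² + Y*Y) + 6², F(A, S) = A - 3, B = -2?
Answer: -4695/28 ≈ -167.68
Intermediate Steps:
F(A, S) = -3 + A
D(Y) = 9/(28 + 2*Y²) (D(Y) = 9/(-8 + ((Y² + Y*Y) + 6²)) = 9/(-8 + ((Y² + Y²) + 36)) = 9/(-8 + (2*Y² + 36)) = 9/(-8 + (36 + 2*Y²)) = 9/(28 + 2*Y²))
-168 + D(F(3, B)) = -168 + 9/(2*(14 + (-3 + 3)²)) = -168 + 9/(2*(14 + 0²)) = -168 + 9/(2*(14 + 0)) = -168 + (9/2)/14 = -168 + (9/2)*(1/14) = -168 + 9/28 = -4695/28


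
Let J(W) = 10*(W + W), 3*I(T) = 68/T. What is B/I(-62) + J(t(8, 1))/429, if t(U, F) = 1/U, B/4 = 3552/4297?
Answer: -566491331/62676042 ≈ -9.0384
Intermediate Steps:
I(T) = 68/(3*T) (I(T) = (68/T)/3 = 68/(3*T))
B = 14208/4297 (B = 4*(3552/4297) = 14208/4297 ≈ 3.3065)
J(W) = 20*W (J(W) = 10*(2*W) = 20*W)
B/I(-62) + J(t(8, 1))/429 = 14208/(4297*(((68/3)/(-62)))) + (20/8)/429 = 14208/(4297*(((68/3)*(-1/62)))) + (20*(⅛))*(1/429) = 14208/(4297*(-34/93)) + (5/2)*(1/429) = (14208/4297)*(-93/34) + 5/858 = -660672/73049 + 5/858 = -566491331/62676042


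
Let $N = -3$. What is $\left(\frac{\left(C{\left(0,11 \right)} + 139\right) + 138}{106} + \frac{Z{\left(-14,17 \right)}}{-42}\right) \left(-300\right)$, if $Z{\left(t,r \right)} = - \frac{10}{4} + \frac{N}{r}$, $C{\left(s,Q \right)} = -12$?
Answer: $- \frac{13075}{17} \approx -769.12$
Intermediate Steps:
$Z{\left(t,r \right)} = - \frac{5}{2} - \frac{3}{r}$ ($Z{\left(t,r \right)} = - \frac{10}{4} - \frac{3}{r} = \left(-10\right) \frac{1}{4} - \frac{3}{r} = - \frac{5}{2} - \frac{3}{r}$)
$\left(\frac{\left(C{\left(0,11 \right)} + 139\right) + 138}{106} + \frac{Z{\left(-14,17 \right)}}{-42}\right) \left(-300\right) = \left(\frac{\left(-12 + 139\right) + 138}{106} + \frac{- \frac{5}{2} - \frac{3}{17}}{-42}\right) \left(-300\right) = \left(\left(127 + 138\right) \frac{1}{106} + \left(- \frac{5}{2} - \frac{3}{17}\right) \left(- \frac{1}{42}\right)\right) \left(-300\right) = \left(265 \cdot \frac{1}{106} + \left(- \frac{5}{2} - \frac{3}{17}\right) \left(- \frac{1}{42}\right)\right) \left(-300\right) = \left(\frac{5}{2} - - \frac{13}{204}\right) \left(-300\right) = \left(\frac{5}{2} + \frac{13}{204}\right) \left(-300\right) = \frac{523}{204} \left(-300\right) = - \frac{13075}{17}$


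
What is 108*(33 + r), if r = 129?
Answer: 17496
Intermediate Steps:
108*(33 + r) = 108*(33 + 129) = 108*162 = 17496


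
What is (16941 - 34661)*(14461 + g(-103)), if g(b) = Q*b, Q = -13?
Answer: -279976000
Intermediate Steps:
g(b) = -13*b
(16941 - 34661)*(14461 + g(-103)) = (16941 - 34661)*(14461 - 13*(-103)) = -17720*(14461 + 1339) = -17720*15800 = -279976000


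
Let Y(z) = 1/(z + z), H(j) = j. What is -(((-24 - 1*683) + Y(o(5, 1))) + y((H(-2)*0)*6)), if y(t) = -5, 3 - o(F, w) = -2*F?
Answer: 18511/26 ≈ 711.96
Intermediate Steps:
o(F, w) = 3 + 2*F (o(F, w) = 3 - (-2)*F = 3 + 2*F)
Y(z) = 1/(2*z)
-(((-24 - 1*683) + Y(o(5, 1))) + y((H(-2)*0)*6)) = -(((-24 - 1*683) + 1/(2*(3 + 2*5))) - 5) = -(((-24 - 683) + 1/(2*(3 + 10))) - 5) = -((-707 + (½)/13) - 5) = -((-707 + (½)*(1/13)) - 5) = -((-707 + 1/26) - 5) = -(-18381/26 - 5) = -1*(-18511/26) = 18511/26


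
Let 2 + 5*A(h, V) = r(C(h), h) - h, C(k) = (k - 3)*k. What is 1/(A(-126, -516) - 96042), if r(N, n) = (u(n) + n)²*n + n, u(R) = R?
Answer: -5/8481716 ≈ -5.8950e-7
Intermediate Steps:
C(k) = k*(-3 + k) (C(k) = (-3 + k)*k = k*(-3 + k))
r(N, n) = n + 4*n³ (r(N, n) = (n + n)²*n + n = (2*n)²*n + n = (4*n²)*n + n = 4*n³ + n = n + 4*n³)
A(h, V) = -⅖ + 4*h³/5 (A(h, V) = -⅖ + ((h + 4*h³) - h)/5 = -⅖ + (4*h³)/5 = -⅖ + 4*h³/5)
1/(A(-126, -516) - 96042) = 1/((-⅖ + (⅘)*(-126)³) - 96042) = 1/((-⅖ + (⅘)*(-2000376)) - 96042) = 1/((-⅖ - 8001504/5) - 96042) = 1/(-8001506/5 - 96042) = 1/(-8481716/5) = -5/8481716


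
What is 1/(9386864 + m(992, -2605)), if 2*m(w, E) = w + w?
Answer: 1/9387856 ≈ 1.0652e-7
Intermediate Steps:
m(w, E) = w (m(w, E) = (w + w)/2 = (2*w)/2 = w)
1/(9386864 + m(992, -2605)) = 1/(9386864 + 992) = 1/9387856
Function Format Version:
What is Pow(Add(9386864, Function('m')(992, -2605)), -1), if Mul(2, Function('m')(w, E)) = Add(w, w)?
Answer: Rational(1, 9387856) ≈ 1.0652e-7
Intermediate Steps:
Function('m')(w, E) = w (Function('m')(w, E) = Mul(Rational(1, 2), Add(w, w)) = Mul(Rational(1, 2), Mul(2, w)) = w)
Pow(Add(9386864, Function('m')(992, -2605)), -1) = Pow(Add(9386864, 992), -1) = Pow(9387856, -1) = Rational(1, 9387856)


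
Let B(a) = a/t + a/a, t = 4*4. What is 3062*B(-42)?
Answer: -19903/4 ≈ -4975.8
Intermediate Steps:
t = 16
B(a) = 1 + a/16 (B(a) = a/16 + a/a = a*(1/16) + 1 = a/16 + 1 = 1 + a/16)
3062*B(-42) = 3062*(1 + (1/16)*(-42)) = 3062*(1 - 21/8) = 3062*(-13/8) = -19903/4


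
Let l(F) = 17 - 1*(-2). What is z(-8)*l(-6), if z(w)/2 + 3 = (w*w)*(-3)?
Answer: -7410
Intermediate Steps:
z(w) = -6 - 6*w² (z(w) = -6 + 2*((w*w)*(-3)) = -6 + 2*(w²*(-3)) = -6 + 2*(-3*w²) = -6 - 6*w²)
l(F) = 19 (l(F) = 17 + 2 = 19)
z(-8)*l(-6) = (-6 - 6*(-8)²)*19 = (-6 - 6*64)*19 = (-6 - 384)*19 = -390*19 = -7410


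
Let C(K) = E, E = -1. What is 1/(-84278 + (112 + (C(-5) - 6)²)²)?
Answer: -1/58357 ≈ -1.7136e-5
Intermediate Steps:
C(K) = -1
1/(-84278 + (112 + (C(-5) - 6)²)²) = 1/(-84278 + (112 + (-1 - 6)²)²) = 1/(-84278 + (112 + (-7)²)²) = 1/(-84278 + (112 + 49)²) = 1/(-84278 + 161²) = 1/(-84278 + 25921) = 1/(-58357) = -1/58357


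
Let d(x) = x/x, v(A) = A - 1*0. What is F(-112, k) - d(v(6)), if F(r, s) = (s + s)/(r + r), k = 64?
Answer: -11/7 ≈ -1.5714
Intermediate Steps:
v(A) = A (v(A) = A + 0 = A)
F(r, s) = s/r (F(r, s) = (2*s)/((2*r)) = (2*s)*(1/(2*r)) = s/r)
d(x) = 1
F(-112, k) - d(v(6)) = 64/(-112) - 1*1 = 64*(-1/112) - 1 = -4/7 - 1 = -11/7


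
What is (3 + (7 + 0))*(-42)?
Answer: -420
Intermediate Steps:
(3 + (7 + 0))*(-42) = (3 + 7)*(-42) = 10*(-42) = -420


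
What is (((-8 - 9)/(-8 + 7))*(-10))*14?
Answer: -2380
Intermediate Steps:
(((-8 - 9)/(-8 + 7))*(-10))*14 = (-17/(-1)*(-10))*14 = (-17*(-1)*(-10))*14 = (17*(-10))*14 = -170*14 = -2380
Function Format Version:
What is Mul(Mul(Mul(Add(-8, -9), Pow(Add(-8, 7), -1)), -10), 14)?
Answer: -2380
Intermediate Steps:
Mul(Mul(Mul(Add(-8, -9), Pow(Add(-8, 7), -1)), -10), 14) = Mul(Mul(Mul(-17, Pow(-1, -1)), -10), 14) = Mul(Mul(Mul(-17, -1), -10), 14) = Mul(Mul(17, -10), 14) = Mul(-170, 14) = -2380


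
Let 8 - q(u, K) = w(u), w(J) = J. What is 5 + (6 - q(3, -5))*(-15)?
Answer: -10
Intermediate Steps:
q(u, K) = 8 - u
5 + (6 - q(3, -5))*(-15) = 5 + (6 - (8 - 1*3))*(-15) = 5 + (6 - (8 - 3))*(-15) = 5 + (6 - 1*5)*(-15) = 5 + (6 - 5)*(-15) = 5 + 1*(-15) = 5 - 15 = -10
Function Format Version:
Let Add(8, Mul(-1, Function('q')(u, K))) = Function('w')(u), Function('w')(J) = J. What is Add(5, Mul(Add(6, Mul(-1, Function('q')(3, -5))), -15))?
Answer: -10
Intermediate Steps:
Function('q')(u, K) = Add(8, Mul(-1, u))
Add(5, Mul(Add(6, Mul(-1, Function('q')(3, -5))), -15)) = Add(5, Mul(Add(6, Mul(-1, Add(8, Mul(-1, 3)))), -15)) = Add(5, Mul(Add(6, Mul(-1, Add(8, -3))), -15)) = Add(5, Mul(Add(6, Mul(-1, 5)), -15)) = Add(5, Mul(Add(6, -5), -15)) = Add(5, Mul(1, -15)) = Add(5, -15) = -10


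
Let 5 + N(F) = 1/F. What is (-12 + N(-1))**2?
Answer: 324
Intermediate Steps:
N(F) = -5 + 1/F
(-12 + N(-1))**2 = (-12 + (-5 + 1/(-1)))**2 = (-12 + (-5 - 1))**2 = (-12 - 6)**2 = (-18)**2 = 324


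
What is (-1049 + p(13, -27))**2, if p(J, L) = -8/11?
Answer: 133333209/121 ≈ 1.1019e+6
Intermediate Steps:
p(J, L) = -8/11 (p(J, L) = -8*1/11 = -8/11)
(-1049 + p(13, -27))**2 = (-1049 - 8/11)**2 = (-11547/11)**2 = 133333209/121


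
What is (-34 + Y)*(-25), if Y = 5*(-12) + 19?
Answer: 1875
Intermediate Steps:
Y = -41 (Y = -60 + 19 = -41)
(-34 + Y)*(-25) = (-34 - 41)*(-25) = -75*(-25) = 1875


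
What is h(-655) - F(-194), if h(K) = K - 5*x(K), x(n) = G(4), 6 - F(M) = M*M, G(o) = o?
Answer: 36955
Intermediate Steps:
F(M) = 6 - M**2 (F(M) = 6 - M*M = 6 - M**2)
x(n) = 4
h(K) = -20 + K (h(K) = K - 5*4 = K - 20 = -20 + K)
h(-655) - F(-194) = (-20 - 655) - (6 - 1*(-194)**2) = -675 - (6 - 1*37636) = -675 - (6 - 37636) = -675 - 1*(-37630) = -675 + 37630 = 36955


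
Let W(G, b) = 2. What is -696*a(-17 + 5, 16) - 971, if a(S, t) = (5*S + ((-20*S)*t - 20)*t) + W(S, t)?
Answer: -42500123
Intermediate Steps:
a(S, t) = 2 + 5*S + t*(-20 - 20*S*t) (a(S, t) = (5*S + ((-20*S)*t - 20)*t) + 2 = (5*S + (-20*S*t - 20)*t) + 2 = (5*S + (-20 - 20*S*t)*t) + 2 = (5*S + t*(-20 - 20*S*t)) + 2 = 2 + 5*S + t*(-20 - 20*S*t))
-696*a(-17 + 5, 16) - 971 = -696*(2 - 20*16 + 5*(-17 + 5) - 20*(-17 + 5)*16²) - 971 = -696*(2 - 320 + 5*(-12) - 20*(-12)*256) - 971 = -696*(2 - 320 - 60 + 61440) - 971 = -696*61062 - 971 = -42499152 - 971 = -42500123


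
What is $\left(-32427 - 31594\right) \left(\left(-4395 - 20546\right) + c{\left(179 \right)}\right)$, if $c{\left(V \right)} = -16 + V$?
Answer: $1586312338$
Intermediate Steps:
$\left(-32427 - 31594\right) \left(\left(-4395 - 20546\right) + c{\left(179 \right)}\right) = \left(-32427 - 31594\right) \left(\left(-4395 - 20546\right) + \left(-16 + 179\right)\right) = - 64021 \left(-24941 + 163\right) = \left(-64021\right) \left(-24778\right) = 1586312338$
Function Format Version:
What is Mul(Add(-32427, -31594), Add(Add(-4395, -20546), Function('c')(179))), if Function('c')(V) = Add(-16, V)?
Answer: 1586312338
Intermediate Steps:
Mul(Add(-32427, -31594), Add(Add(-4395, -20546), Function('c')(179))) = Mul(Add(-32427, -31594), Add(Add(-4395, -20546), Add(-16, 179))) = Mul(-64021, Add(-24941, 163)) = Mul(-64021, -24778) = 1586312338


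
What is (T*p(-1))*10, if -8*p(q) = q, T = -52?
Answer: -65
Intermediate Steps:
p(q) = -q/8
(T*p(-1))*10 = -(-13)*(-1)/2*10 = -52*1/8*10 = -13/2*10 = -65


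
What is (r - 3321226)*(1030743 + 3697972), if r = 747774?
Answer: -12169121074180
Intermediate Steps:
(r - 3321226)*(1030743 + 3697972) = (747774 - 3321226)*(1030743 + 3697972) = -2573452*4728715 = -12169121074180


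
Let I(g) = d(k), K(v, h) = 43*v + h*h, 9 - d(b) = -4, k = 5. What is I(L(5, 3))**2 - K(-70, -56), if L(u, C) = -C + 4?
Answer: 43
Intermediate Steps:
d(b) = 13 (d(b) = 9 - 1*(-4) = 9 + 4 = 13)
K(v, h) = h**2 + 43*v (K(v, h) = 43*v + h**2 = h**2 + 43*v)
L(u, C) = 4 - C
I(g) = 13
I(L(5, 3))**2 - K(-70, -56) = 13**2 - ((-56)**2 + 43*(-70)) = 169 - (3136 - 3010) = 169 - 1*126 = 169 - 126 = 43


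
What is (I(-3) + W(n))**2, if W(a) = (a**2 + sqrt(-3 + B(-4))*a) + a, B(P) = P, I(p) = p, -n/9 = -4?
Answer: 1757169 + 95688*I*sqrt(7) ≈ 1.7572e+6 + 2.5317e+5*I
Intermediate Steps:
n = 36 (n = -9*(-4) = 36)
W(a) = a + a**2 + I*a*sqrt(7) (W(a) = (a**2 + sqrt(-3 - 4)*a) + a = (a**2 + sqrt(-7)*a) + a = (a**2 + (I*sqrt(7))*a) + a = (a**2 + I*a*sqrt(7)) + a = a + a**2 + I*a*sqrt(7))
(I(-3) + W(n))**2 = (-3 + 36*(1 + 36 + I*sqrt(7)))**2 = (-3 + 36*(37 + I*sqrt(7)))**2 = (-3 + (1332 + 36*I*sqrt(7)))**2 = (1329 + 36*I*sqrt(7))**2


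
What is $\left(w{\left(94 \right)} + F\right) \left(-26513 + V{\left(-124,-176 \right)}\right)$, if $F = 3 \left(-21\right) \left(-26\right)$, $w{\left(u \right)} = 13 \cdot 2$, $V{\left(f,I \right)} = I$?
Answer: $-44410496$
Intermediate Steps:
$w{\left(u \right)} = 26$
$F = 1638$ ($F = \left(-63\right) \left(-26\right) = 1638$)
$\left(w{\left(94 \right)} + F\right) \left(-26513 + V{\left(-124,-176 \right)}\right) = \left(26 + 1638\right) \left(-26513 - 176\right) = 1664 \left(-26689\right) = -44410496$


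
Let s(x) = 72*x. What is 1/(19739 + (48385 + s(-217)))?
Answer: 1/52500 ≈ 1.9048e-5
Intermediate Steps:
1/(19739 + (48385 + s(-217))) = 1/(19739 + (48385 + 72*(-217))) = 1/(19739 + (48385 - 15624)) = 1/(19739 + 32761) = 1/52500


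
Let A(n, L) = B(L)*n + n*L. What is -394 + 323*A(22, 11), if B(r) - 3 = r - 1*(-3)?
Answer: 198574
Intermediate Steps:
B(r) = 6 + r (B(r) = 3 + (r - 1*(-3)) = 3 + (r + 3) = 3 + (3 + r) = 6 + r)
A(n, L) = L*n + n*(6 + L) (A(n, L) = (6 + L)*n + n*L = n*(6 + L) + L*n = L*n + n*(6 + L))
-394 + 323*A(22, 11) = -394 + 323*(2*22*(3 + 11)) = -394 + 323*(2*22*14) = -394 + 323*616 = -394 + 198968 = 198574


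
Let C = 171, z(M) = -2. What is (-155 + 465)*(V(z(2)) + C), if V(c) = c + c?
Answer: 51770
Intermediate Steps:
V(c) = 2*c
(-155 + 465)*(V(z(2)) + C) = (-155 + 465)*(2*(-2) + 171) = 310*(-4 + 171) = 310*167 = 51770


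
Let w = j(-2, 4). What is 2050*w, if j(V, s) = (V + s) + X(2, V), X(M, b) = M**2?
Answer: 12300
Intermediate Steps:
j(V, s) = 4 + V + s (j(V, s) = (V + s) + 2**2 = (V + s) + 4 = 4 + V + s)
w = 6 (w = 4 - 2 + 4 = 6)
2050*w = 2050*6 = 12300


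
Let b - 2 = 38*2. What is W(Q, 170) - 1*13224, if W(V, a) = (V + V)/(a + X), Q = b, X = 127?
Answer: -1309124/99 ≈ -13223.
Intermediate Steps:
b = 78 (b = 2 + 38*2 = 2 + 76 = 78)
Q = 78
W(V, a) = 2*V/(127 + a) (W(V, a) = (V + V)/(a + 127) = (2*V)/(127 + a) = 2*V/(127 + a))
W(Q, 170) - 1*13224 = 2*78/(127 + 170) - 1*13224 = 2*78/297 - 13224 = 2*78*(1/297) - 13224 = 52/99 - 13224 = -1309124/99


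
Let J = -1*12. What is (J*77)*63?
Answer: -58212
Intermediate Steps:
J = -12
(J*77)*63 = -12*77*63 = -924*63 = -58212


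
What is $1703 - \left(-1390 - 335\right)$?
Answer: $3428$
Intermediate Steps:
$1703 - \left(-1390 - 335\right) = 1703 - -1725 = 1703 + 1725 = 3428$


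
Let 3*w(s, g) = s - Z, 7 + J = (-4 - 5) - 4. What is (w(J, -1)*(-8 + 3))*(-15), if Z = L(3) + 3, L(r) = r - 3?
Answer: -575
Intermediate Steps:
L(r) = -3 + r
Z = 3 (Z = (-3 + 3) + 3 = 0 + 3 = 3)
J = -20 (J = -7 + ((-4 - 5) - 4) = -7 + (-9 - 4) = -7 - 13 = -20)
w(s, g) = -1 + s/3 (w(s, g) = (s - 1*3)/3 = (s - 3)/3 = (-3 + s)/3 = -1 + s/3)
(w(J, -1)*(-8 + 3))*(-15) = ((-1 + (⅓)*(-20))*(-8 + 3))*(-15) = ((-1 - 20/3)*(-5))*(-15) = -23/3*(-5)*(-15) = (115/3)*(-15) = -575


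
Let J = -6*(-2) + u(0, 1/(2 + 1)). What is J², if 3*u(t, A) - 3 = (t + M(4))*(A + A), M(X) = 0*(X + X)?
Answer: 169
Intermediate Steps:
M(X) = 0 (M(X) = 0*(2*X) = 0)
u(t, A) = 1 + 2*A*t/3 (u(t, A) = 1 + ((t + 0)*(A + A))/3 = 1 + (t*(2*A))/3 = 1 + (2*A*t)/3 = 1 + 2*A*t/3)
J = 13 (J = -6*(-2) + (1 + (⅔)*0/(2 + 1)) = 12 + (1 + (⅔)*0/3) = 12 + (1 + (⅔)*(⅓)*0) = 12 + (1 + 0) = 12 + 1 = 13)
J² = 13² = 169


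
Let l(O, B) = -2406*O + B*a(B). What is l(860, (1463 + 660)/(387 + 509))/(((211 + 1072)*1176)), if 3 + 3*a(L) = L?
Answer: -4983465463175/3633885609984 ≈ -1.3714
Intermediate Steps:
a(L) = -1 + L/3
l(O, B) = -2406*O + B*(-1 + B/3)
l(860, (1463 + 660)/(387 + 509))/(((211 + 1072)*1176)) = (-2406*860 + ((1463 + 660)/(387 + 509))*(-3 + (1463 + 660)/(387 + 509))/3)/(((211 + 1072)*1176)) = (-2069160 + (2123/896)*(-3 + 2123/896)/3)/((1283*1176)) = (-2069160 + (2123*(1/896))*(-3 + 2123*(1/896))/3)/1508808 = (-2069160 + (⅓)*(2123/896)*(-3 + 2123/896))*(1/1508808) = (-2069160 + (⅓)*(2123/896)*(-565/896))*(1/1508808) = (-2069160 - 1199495/2408448)*(1/1508808) = -4983465463175/2408448*1/1508808 = -4983465463175/3633885609984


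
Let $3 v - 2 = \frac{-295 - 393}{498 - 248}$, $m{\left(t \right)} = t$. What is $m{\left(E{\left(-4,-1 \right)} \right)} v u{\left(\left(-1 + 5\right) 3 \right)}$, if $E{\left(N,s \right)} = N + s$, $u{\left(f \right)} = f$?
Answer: $\frac{376}{25} \approx 15.04$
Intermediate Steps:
$v = - \frac{94}{375}$ ($v = \frac{2}{3} + \frac{\left(-295 - 393\right) \frac{1}{498 - 248}}{3} = \frac{2}{3} + \frac{\left(-688\right) \frac{1}{250}}{3} = \frac{2}{3} + \frac{1}{3} \left(- \frac{344}{125}\right) = \frac{2}{3} - \frac{344}{375} = - \frac{94}{375} \approx -0.25067$)
$m{\left(E{\left(-4,-1 \right)} \right)} v u{\left(\left(-1 + 5\right) 3 \right)} = \left(-4 - 1\right) \left(- \frac{94}{375}\right) \left(-1 + 5\right) 3 = \left(-5\right) \left(- \frac{94}{375}\right) 4 \cdot 3 = \frac{94}{75} \cdot 12 = \frac{376}{25}$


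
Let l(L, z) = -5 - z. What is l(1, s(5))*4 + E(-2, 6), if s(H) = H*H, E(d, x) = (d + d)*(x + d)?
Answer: -136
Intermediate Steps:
E(d, x) = 2*d*(d + x) (E(d, x) = (2*d)*(d + x) = 2*d*(d + x))
s(H) = H²
l(1, s(5))*4 + E(-2, 6) = (-5 - 1*5²)*4 + 2*(-2)*(-2 + 6) = (-5 - 1*25)*4 + 2*(-2)*4 = (-5 - 25)*4 - 16 = -30*4 - 16 = -120 - 16 = -136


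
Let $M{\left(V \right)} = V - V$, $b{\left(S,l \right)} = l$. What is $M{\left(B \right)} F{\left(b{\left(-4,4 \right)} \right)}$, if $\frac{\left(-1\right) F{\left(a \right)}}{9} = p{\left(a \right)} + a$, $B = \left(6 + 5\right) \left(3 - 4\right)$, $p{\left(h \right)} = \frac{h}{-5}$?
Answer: $0$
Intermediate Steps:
$p{\left(h \right)} = - \frac{h}{5}$ ($p{\left(h \right)} = h \left(- \frac{1}{5}\right) = - \frac{h}{5}$)
$B = -11$ ($B = 11 \left(-1\right) = -11$)
$F{\left(a \right)} = - \frac{36 a}{5}$ ($F{\left(a \right)} = - 9 \left(- \frac{a}{5} + a\right) = - 9 \frac{4 a}{5} = - \frac{36 a}{5}$)
$M{\left(V \right)} = 0$
$M{\left(B \right)} F{\left(b{\left(-4,4 \right)} \right)} = 0 \left(\left(- \frac{36}{5}\right) 4\right) = 0 \left(- \frac{144}{5}\right) = 0$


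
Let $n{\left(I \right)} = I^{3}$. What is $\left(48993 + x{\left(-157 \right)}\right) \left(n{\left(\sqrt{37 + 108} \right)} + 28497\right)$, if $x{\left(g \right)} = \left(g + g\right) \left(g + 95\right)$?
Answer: $1950933117 + 9926845 \sqrt{145} \approx 2.0705 \cdot 10^{9}$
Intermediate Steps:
$x{\left(g \right)} = 2 g \left(95 + g\right)$
$\left(48993 + x{\left(-157 \right)}\right) \left(n{\left(\sqrt{37 + 108} \right)} + 28497\right) = \left(48993 + 2 \left(-157\right) \left(95 - 157\right)\right) \left(\left(\sqrt{37 + 108}\right)^{3} + 28497\right) = \left(48993 + 2 \left(-157\right) \left(-62\right)\right) \left(\left(\sqrt{145}\right)^{3} + 28497\right) = \left(48993 + 19468\right) \left(145 \sqrt{145} + 28497\right) = 68461 \left(28497 + 145 \sqrt{145}\right) = 1950933117 + 9926845 \sqrt{145}$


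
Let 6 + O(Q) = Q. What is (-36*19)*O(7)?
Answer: -684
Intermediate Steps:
O(Q) = -6 + Q
(-36*19)*O(7) = (-36*19)*(-6 + 7) = -684*1 = -684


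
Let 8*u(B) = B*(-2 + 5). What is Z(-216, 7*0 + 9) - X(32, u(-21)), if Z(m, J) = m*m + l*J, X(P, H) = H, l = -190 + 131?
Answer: 369063/8 ≈ 46133.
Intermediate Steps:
l = -59
u(B) = 3*B/8 (u(B) = (B*(-2 + 5))/8 = (B*3)/8 = (3*B)/8 = 3*B/8)
Z(m, J) = m**2 - 59*J (Z(m, J) = m*m - 59*J = m**2 - 59*J)
Z(-216, 7*0 + 9) - X(32, u(-21)) = ((-216)**2 - 59*(7*0 + 9)) - 3*(-21)/8 = (46656 - 59*(0 + 9)) - 1*(-63/8) = (46656 - 59*9) + 63/8 = (46656 - 531) + 63/8 = 46125 + 63/8 = 369063/8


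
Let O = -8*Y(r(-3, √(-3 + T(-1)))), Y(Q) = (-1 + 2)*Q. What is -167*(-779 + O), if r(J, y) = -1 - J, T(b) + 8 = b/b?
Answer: 132765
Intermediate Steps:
T(b) = -7 (T(b) = -8 + b/b = -8 + 1 = -7)
Y(Q) = Q (Y(Q) = 1*Q = Q)
O = -16 (O = -8*(-1 - 1*(-3)) = -8*(-1 + 3) = -8*2 = -16)
-167*(-779 + O) = -167*(-779 - 16) = -167*(-795) = 132765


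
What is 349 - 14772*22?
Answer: -324635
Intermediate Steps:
349 - 14772*22 = 349 - 1231*264 = 349 - 324984 = -324635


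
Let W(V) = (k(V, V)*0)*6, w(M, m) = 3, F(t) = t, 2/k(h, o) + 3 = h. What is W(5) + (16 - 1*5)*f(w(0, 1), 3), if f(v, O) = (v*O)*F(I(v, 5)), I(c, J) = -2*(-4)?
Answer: 792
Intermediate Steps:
k(h, o) = 2/(-3 + h)
I(c, J) = 8
W(V) = 0 (W(V) = ((2/(-3 + V))*0)*6 = 0*6 = 0)
f(v, O) = 8*O*v (f(v, O) = (v*O)*8 = (O*v)*8 = 8*O*v)
W(5) + (16 - 1*5)*f(w(0, 1), 3) = 0 + (16 - 1*5)*(8*3*3) = 0 + (16 - 5)*72 = 0 + 11*72 = 0 + 792 = 792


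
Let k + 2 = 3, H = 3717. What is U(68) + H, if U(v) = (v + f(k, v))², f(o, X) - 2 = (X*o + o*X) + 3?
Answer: 47398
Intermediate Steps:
k = 1 (k = -2 + 3 = 1)
f(o, X) = 5 + 2*X*o (f(o, X) = 2 + ((X*o + o*X) + 3) = 2 + ((X*o + X*o) + 3) = 2 + (2*X*o + 3) = 2 + (3 + 2*X*o) = 5 + 2*X*o)
U(v) = (5 + 3*v)² (U(v) = (v + (5 + 2*v*1))² = (v + (5 + 2*v))² = (5 + 3*v)²)
U(68) + H = (5 + 3*68)² + 3717 = (5 + 204)² + 3717 = 209² + 3717 = 43681 + 3717 = 47398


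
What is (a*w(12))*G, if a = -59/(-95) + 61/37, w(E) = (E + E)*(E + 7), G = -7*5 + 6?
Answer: -5552688/185 ≈ -30015.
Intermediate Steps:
G = -29 (G = -35 + 6 = -29)
w(E) = 2*E*(7 + E) (w(E) = (2*E)*(7 + E) = 2*E*(7 + E))
a = 7978/3515 (a = -59*(-1/95) + 61*(1/37) = 59/95 + 61/37 = 7978/3515 ≈ 2.2697)
(a*w(12))*G = (7978*(2*12*(7 + 12))/3515)*(-29) = (7978*(2*12*19)/3515)*(-29) = ((7978/3515)*456)*(-29) = (191472/185)*(-29) = -5552688/185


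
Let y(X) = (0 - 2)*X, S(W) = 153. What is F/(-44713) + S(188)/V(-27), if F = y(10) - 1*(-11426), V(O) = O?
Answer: -794339/134139 ≈ -5.9218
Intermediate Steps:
y(X) = -2*X
F = 11406 (F = -2*10 - 1*(-11426) = -20 + 11426 = 11406)
F/(-44713) + S(188)/V(-27) = 11406/(-44713) + 153/(-27) = 11406*(-1/44713) + 153*(-1/27) = -11406/44713 - 17/3 = -794339/134139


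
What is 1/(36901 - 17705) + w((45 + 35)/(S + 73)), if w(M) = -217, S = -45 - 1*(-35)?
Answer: -4165531/19196 ≈ -217.00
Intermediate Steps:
S = -10 (S = -45 + 35 = -10)
1/(36901 - 17705) + w((45 + 35)/(S + 73)) = 1/(36901 - 17705) - 217 = 1/19196 - 217 = -4165531/19196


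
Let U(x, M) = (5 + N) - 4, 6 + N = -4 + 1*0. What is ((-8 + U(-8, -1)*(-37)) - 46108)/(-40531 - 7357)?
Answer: 45783/47888 ≈ 0.95604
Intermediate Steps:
N = -10 (N = -6 + (-4 + 1*0) = -6 + (-4 + 0) = -6 - 4 = -10)
U(x, M) = -9 (U(x, M) = (5 - 10) - 4 = -5 - 4 = -9)
((-8 + U(-8, -1)*(-37)) - 46108)/(-40531 - 7357) = ((-8 - 9*(-37)) - 46108)/(-40531 - 7357) = ((-8 + 333) - 46108)/(-47888) = (325 - 46108)*(-1/47888) = -45783*(-1/47888) = 45783/47888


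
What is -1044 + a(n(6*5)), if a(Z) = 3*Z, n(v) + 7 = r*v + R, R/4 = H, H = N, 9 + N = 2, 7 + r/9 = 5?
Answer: -2769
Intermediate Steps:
r = -18 (r = -63 + 9*5 = -63 + 45 = -18)
N = -7 (N = -9 + 2 = -7)
H = -7
R = -28 (R = 4*(-7) = -28)
n(v) = -35 - 18*v (n(v) = -7 + (-18*v - 28) = -7 + (-28 - 18*v) = -35 - 18*v)
-1044 + a(n(6*5)) = -1044 + 3*(-35 - 108*5) = -1044 + 3*(-35 - 18*30) = -1044 + 3*(-35 - 540) = -1044 + 3*(-575) = -1044 - 1725 = -2769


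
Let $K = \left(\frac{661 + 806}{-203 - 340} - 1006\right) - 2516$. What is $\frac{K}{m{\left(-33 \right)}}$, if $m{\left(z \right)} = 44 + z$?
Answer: $- \frac{637971}{1991} \approx -320.43$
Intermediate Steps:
$K = - \frac{637971}{181}$ ($K = \left(\frac{1467}{-543} - 1006\right) - 2516 = \left(1467 \left(- \frac{1}{543}\right) - 1006\right) - 2516 = \left(- \frac{489}{181} - 1006\right) - 2516 = - \frac{182575}{181} - 2516 = - \frac{637971}{181} \approx -3524.7$)
$\frac{K}{m{\left(-33 \right)}} = - \frac{637971}{181 \left(44 - 33\right)} = - \frac{637971}{181 \cdot 11} = \left(- \frac{637971}{181}\right) \frac{1}{11} = - \frac{637971}{1991}$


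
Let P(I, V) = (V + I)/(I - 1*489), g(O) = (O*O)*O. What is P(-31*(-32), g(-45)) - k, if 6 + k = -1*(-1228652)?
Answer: -618099071/503 ≈ -1.2288e+6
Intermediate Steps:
g(O) = O³ (g(O) = O²*O = O³)
k = 1228646 (k = -6 - 1*(-1228652) = -6 + 1228652 = 1228646)
P(I, V) = (I + V)/(-489 + I) (P(I, V) = (I + V)/(I - 489) = (I + V)/(-489 + I))
P(-31*(-32), g(-45)) - k = (-31*(-32) + (-45)³)/(-489 - 31*(-32)) - 1*1228646 = (992 - 91125)/(-489 + 992) - 1228646 = -90133/503 - 1228646 = -618099071/503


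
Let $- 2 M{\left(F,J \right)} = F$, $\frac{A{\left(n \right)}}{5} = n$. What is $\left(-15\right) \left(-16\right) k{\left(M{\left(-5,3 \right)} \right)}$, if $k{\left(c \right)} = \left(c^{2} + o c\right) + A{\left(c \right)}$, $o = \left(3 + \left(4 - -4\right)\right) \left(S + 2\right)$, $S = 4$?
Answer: $44100$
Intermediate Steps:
$A{\left(n \right)} = 5 n$
$M{\left(F,J \right)} = - \frac{F}{2}$
$o = 66$ ($o = \left(3 + \left(4 - -4\right)\right) \left(4 + 2\right) = \left(3 + \left(4 + 4\right)\right) 6 = \left(3 + 8\right) 6 = 11 \cdot 6 = 66$)
$k{\left(c \right)} = c^{2} + 71 c$ ($k{\left(c \right)} = \left(c^{2} + 66 c\right) + 5 c = c^{2} + 71 c$)
$\left(-15\right) \left(-16\right) k{\left(M{\left(-5,3 \right)} \right)} = \left(-15\right) \left(-16\right) \left(- \frac{1}{2}\right) \left(-5\right) \left(71 - - \frac{5}{2}\right) = 240 \frac{5 \left(71 + \frac{5}{2}\right)}{2} = 240 \cdot \frac{5}{2} \cdot \frac{147}{2} = 240 \cdot \frac{735}{4} = 44100$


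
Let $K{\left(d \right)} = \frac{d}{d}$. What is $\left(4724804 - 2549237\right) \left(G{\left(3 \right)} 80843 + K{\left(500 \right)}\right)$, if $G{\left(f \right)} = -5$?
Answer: $-879394639338$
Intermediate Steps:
$K{\left(d \right)} = 1$
$\left(4724804 - 2549237\right) \left(G{\left(3 \right)} 80843 + K{\left(500 \right)}\right) = \left(4724804 - 2549237\right) \left(\left(-5\right) 80843 + 1\right) = 2175567 \left(-404215 + 1\right) = 2175567 \left(-404214\right) = -879394639338$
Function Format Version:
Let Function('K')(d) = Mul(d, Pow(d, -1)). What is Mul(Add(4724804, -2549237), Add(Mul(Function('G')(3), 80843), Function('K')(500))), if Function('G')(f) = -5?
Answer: -879394639338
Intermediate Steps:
Function('K')(d) = 1
Mul(Add(4724804, -2549237), Add(Mul(Function('G')(3), 80843), Function('K')(500))) = Mul(Add(4724804, -2549237), Add(Mul(-5, 80843), 1)) = Mul(2175567, Add(-404215, 1)) = Mul(2175567, -404214) = -879394639338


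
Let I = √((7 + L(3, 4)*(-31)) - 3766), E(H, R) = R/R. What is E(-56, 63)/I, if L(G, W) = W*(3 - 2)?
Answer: -I*√3883/3883 ≈ -0.016048*I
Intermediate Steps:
E(H, R) = 1
L(G, W) = W (L(G, W) = W*1 = W)
I = I*√3883 (I = √((7 + 4*(-31)) - 3766) = √((7 - 124) - 3766) = √(-117 - 3766) = √(-3883) = I*√3883 ≈ 62.314*I)
E(-56, 63)/I = 1/(I*√3883) = 1*(-I*√3883/3883) = -I*√3883/3883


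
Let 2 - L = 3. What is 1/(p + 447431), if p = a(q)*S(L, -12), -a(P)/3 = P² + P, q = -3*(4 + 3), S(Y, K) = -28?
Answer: 1/482711 ≈ 2.0716e-6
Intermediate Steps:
L = -1 (L = 2 - 1*3 = 2 - 3 = -1)
q = -21 (q = -3*7 = -21)
a(P) = -3*P - 3*P² (a(P) = -3*(P² + P) = -3*(P + P²) = -3*P - 3*P²)
p = 35280 (p = -3*(-21)*(1 - 21)*(-28) = -3*(-21)*(-20)*(-28) = -1260*(-28) = 35280)
1/(p + 447431) = 1/(35280 + 447431) = 1/482711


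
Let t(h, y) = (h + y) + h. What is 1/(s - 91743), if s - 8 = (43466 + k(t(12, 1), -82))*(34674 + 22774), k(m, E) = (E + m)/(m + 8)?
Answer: 11/27465281851 ≈ 4.0051e-10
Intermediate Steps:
t(h, y) = y + 2*h
k(m, E) = (E + m)/(8 + m)
s = 27466291024/11 (s = 8 + (43466 + (-82 + (1 + 2*12))/(8 + (1 + 2*12)))*(34674 + 22774) = 8 + (43466 + (-82 + (1 + 24))/(8 + (1 + 24)))*57448 = 8 + (43466 + (-82 + 25)/(8 + 25))*57448 = 8 + (43466 - 57/33)*57448 = 8 + (43466 + (1/33)*(-57))*57448 = 8 + (43466 - 19/11)*57448 = 8 + (478107/11)*57448 = 8 + 27466290936/11 = 27466291024/11 ≈ 2.4969e+9)
1/(s - 91743) = 1/(27466291024/11 - 91743) = 1/(27465281851/11) = 11/27465281851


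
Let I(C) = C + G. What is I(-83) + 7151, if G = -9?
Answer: 7059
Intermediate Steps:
I(C) = -9 + C (I(C) = C - 9 = -9 + C)
I(-83) + 7151 = (-9 - 83) + 7151 = -92 + 7151 = 7059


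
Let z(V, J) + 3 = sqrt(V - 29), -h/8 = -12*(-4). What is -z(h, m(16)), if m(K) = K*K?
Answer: 3 - I*sqrt(413) ≈ 3.0 - 20.322*I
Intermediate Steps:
h = -384 (h = -(-96)*(-4) = -8*48 = -384)
m(K) = K**2
z(V, J) = -3 + sqrt(-29 + V) (z(V, J) = -3 + sqrt(V - 29) = -3 + sqrt(-29 + V))
-z(h, m(16)) = -(-3 + sqrt(-29 - 384)) = -(-3 + sqrt(-413)) = -(-3 + I*sqrt(413)) = 3 - I*sqrt(413)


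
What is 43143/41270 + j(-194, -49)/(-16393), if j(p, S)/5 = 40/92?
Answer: 16264530077/15560399530 ≈ 1.0453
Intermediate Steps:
j(p, S) = 50/23 (j(p, S) = 5*(40/92) = 5*(40*(1/92)) = 5*(10/23) = 50/23)
43143/41270 + j(-194, -49)/(-16393) = 43143/41270 + (50/23)/(-16393) = 43143*(1/41270) + (50/23)*(-1/16393) = 43143/41270 - 50/377039 = 16264530077/15560399530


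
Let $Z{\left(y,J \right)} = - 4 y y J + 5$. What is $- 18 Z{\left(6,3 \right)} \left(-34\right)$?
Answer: $-261324$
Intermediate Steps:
$Z{\left(y,J \right)} = 5 - 4 J y^{2}$ ($Z{\left(y,J \right)} = - 4 y^{2} J + 5 = - 4 J y^{2} + 5 = 5 - 4 J y^{2}$)
$- 18 Z{\left(6,3 \right)} \left(-34\right) = - 18 \left(5 - 12 \cdot 6^{2}\right) \left(-34\right) = - 18 \left(5 - 12 \cdot 36\right) \left(-34\right) = - 18 \left(5 - 432\right) \left(-34\right) = \left(-18\right) \left(-427\right) \left(-34\right) = 7686 \left(-34\right) = -261324$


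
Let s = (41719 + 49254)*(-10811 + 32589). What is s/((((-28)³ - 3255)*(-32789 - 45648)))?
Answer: 1981209994/1977161459 ≈ 1.0020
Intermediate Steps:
s = 1981209994 (s = 90973*21778 = 1981209994)
s/((((-28)³ - 3255)*(-32789 - 45648))) = 1981209994/((((-28)³ - 3255)*(-32789 - 45648))) = 1981209994/(((-21952 - 3255)*(-78437))) = 1981209994/((-25207*(-78437))) = 1981209994/1977161459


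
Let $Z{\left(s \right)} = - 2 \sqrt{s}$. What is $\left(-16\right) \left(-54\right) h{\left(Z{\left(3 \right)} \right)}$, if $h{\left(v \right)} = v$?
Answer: $- 1728 \sqrt{3} \approx -2993.0$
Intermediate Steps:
$\left(-16\right) \left(-54\right) h{\left(Z{\left(3 \right)} \right)} = \left(-16\right) \left(-54\right) \left(- 2 \sqrt{3}\right) = 864 \left(- 2 \sqrt{3}\right) = - 1728 \sqrt{3}$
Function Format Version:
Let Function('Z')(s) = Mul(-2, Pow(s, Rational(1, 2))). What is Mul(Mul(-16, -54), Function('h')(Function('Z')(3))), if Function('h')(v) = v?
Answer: Mul(-1728, Pow(3, Rational(1, 2))) ≈ -2993.0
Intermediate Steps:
Mul(Mul(-16, -54), Function('h')(Function('Z')(3))) = Mul(Mul(-16, -54), Mul(-2, Pow(3, Rational(1, 2)))) = Mul(864, Mul(-2, Pow(3, Rational(1, 2)))) = Mul(-1728, Pow(3, Rational(1, 2)))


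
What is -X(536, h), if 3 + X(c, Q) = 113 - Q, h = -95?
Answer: -205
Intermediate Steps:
X(c, Q) = 110 - Q (X(c, Q) = -3 + (113 - Q) = 110 - Q)
-X(536, h) = -(110 - 1*(-95)) = -(110 + 95) = -1*205 = -205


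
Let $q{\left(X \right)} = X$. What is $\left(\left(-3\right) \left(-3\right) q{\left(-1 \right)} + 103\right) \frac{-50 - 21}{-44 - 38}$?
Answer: $\frac{3337}{41} \approx 81.39$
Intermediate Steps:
$\left(\left(-3\right) \left(-3\right) q{\left(-1 \right)} + 103\right) \frac{-50 - 21}{-44 - 38} = \left(\left(-3\right) \left(-3\right) \left(-1\right) + 103\right) \frac{-50 - 21}{-44 - 38} = \left(9 \left(-1\right) + 103\right) \left(- \frac{71}{-82}\right) = \left(-9 + 103\right) \left(\left(-71\right) \left(- \frac{1}{82}\right)\right) = 94 \cdot \frac{71}{82} = \frac{3337}{41}$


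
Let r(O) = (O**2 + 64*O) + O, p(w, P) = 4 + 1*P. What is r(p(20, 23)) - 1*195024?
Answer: -192540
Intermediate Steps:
p(w, P) = 4 + P
r(O) = O**2 + 65*O
r(p(20, 23)) - 1*195024 = (4 + 23)*(65 + (4 + 23)) - 1*195024 = 27*(65 + 27) - 195024 = 27*92 - 195024 = 2484 - 195024 = -192540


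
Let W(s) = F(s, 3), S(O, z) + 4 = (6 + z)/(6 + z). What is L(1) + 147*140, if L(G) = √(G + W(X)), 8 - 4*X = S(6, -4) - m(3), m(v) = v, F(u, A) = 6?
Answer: 20580 + √7 ≈ 20583.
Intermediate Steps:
S(O, z) = -3 (S(O, z) = -4 + (6 + z)/(6 + z) = -4 + 1 = -3)
X = 7/2 (X = 2 - (-3 - 1*3)/4 = 2 - (-3 - 3)/4 = 2 - ¼*(-6) = 2 + 3/2 = 7/2 ≈ 3.5000)
W(s) = 6
L(G) = √(6 + G) (L(G) = √(G + 6) = √(6 + G))
L(1) + 147*140 = √(6 + 1) + 147*140 = √7 + 20580 = 20580 + √7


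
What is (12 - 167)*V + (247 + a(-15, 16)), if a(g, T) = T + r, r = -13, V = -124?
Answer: 19470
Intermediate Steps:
a(g, T) = -13 + T (a(g, T) = T - 13 = -13 + T)
(12 - 167)*V + (247 + a(-15, 16)) = (12 - 167)*(-124) + (247 + (-13 + 16)) = -155*(-124) + (247 + 3) = 19220 + 250 = 19470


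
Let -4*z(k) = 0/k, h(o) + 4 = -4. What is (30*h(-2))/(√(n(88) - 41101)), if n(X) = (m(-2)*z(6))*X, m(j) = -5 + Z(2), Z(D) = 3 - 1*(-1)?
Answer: 240*I*√41101/41101 ≈ 1.1838*I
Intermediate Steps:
Z(D) = 4 (Z(D) = 3 + 1 = 4)
h(o) = -8 (h(o) = -4 - 4 = -8)
m(j) = -1 (m(j) = -5 + 4 = -1)
z(k) = 0 (z(k) = -0/k = -¼*0 = 0)
n(X) = 0 (n(X) = (-1*0)*X = 0*X = 0)
(30*h(-2))/(√(n(88) - 41101)) = (30*(-8))/(√(0 - 41101)) = -240*(-I*√41101/41101) = -(-240)*I*√41101/41101 = 240*I*√41101/41101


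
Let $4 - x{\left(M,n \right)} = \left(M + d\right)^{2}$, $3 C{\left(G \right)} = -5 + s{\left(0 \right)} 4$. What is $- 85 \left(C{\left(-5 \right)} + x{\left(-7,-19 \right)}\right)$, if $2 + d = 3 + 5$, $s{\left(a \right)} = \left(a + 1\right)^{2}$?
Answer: $- \frac{680}{3} \approx -226.67$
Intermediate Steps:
$s{\left(a \right)} = \left(1 + a\right)^{2}$
$C{\left(G \right)} = - \frac{1}{3}$ ($C{\left(G \right)} = \frac{-5 + \left(1 + 0\right)^{2} \cdot 4}{3} = \frac{-5 + 1^{2} \cdot 4}{3} = \frac{-5 + 1 \cdot 4}{3} = \frac{-5 + 4}{3} = \frac{1}{3} \left(-1\right) = - \frac{1}{3}$)
$d = 6$ ($d = -2 + \left(3 + 5\right) = -2 + 8 = 6$)
$x{\left(M,n \right)} = 4 - \left(6 + M\right)^{2}$ ($x{\left(M,n \right)} = 4 - \left(M + 6\right)^{2} = 4 - \left(6 + M\right)^{2}$)
$- 85 \left(C{\left(-5 \right)} + x{\left(-7,-19 \right)}\right) = - 85 \left(- \frac{1}{3} + \left(4 - \left(6 - 7\right)^{2}\right)\right) = - 85 \left(- \frac{1}{3} + \left(4 - \left(-1\right)^{2}\right)\right) = - 85 \left(- \frac{1}{3} + \left(4 - 1\right)\right) = - 85 \left(- \frac{1}{3} + 3\right) = \left(-85\right) \frac{8}{3} = - \frac{680}{3}$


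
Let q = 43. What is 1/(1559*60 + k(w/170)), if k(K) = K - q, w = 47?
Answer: 170/15894537 ≈ 1.0695e-5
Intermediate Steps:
k(K) = -43 + K (k(K) = K - 1*43 = K - 43 = -43 + K)
1/(1559*60 + k(w/170)) = 1/(1559*60 + (-43 + 47/170)) = 1/(93540 + (-43 + 47*(1/170))) = 1/(93540 + (-43 + 47/170)) = 1/(93540 - 7263/170) = 1/(15894537/170) = 170/15894537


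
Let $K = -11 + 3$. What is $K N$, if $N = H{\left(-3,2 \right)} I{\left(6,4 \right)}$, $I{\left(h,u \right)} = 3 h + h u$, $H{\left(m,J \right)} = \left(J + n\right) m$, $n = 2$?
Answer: $4032$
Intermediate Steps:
$H{\left(m,J \right)} = m \left(2 + J\right)$ ($H{\left(m,J \right)} = \left(J + 2\right) m = \left(2 + J\right) m = m \left(2 + J\right)$)
$K = -8$
$N = -504$ ($N = - 3 \left(2 + 2\right) 6 \left(3 + 4\right) = \left(-3\right) 4 \cdot 6 \cdot 7 = \left(-12\right) 42 = -504$)
$K N = \left(-8\right) \left(-504\right) = 4032$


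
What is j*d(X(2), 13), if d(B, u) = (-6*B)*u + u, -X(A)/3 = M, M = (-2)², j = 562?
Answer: 533338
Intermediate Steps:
M = 4
X(A) = -12 (X(A) = -3*4 = -12)
d(B, u) = u - 6*B*u (d(B, u) = -6*B*u + u = u - 6*B*u)
j*d(X(2), 13) = 562*(13*(1 - 6*(-12))) = 562*(13*(1 + 72)) = 562*(13*73) = 562*949 = 533338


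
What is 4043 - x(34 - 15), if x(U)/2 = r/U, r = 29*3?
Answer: 76643/19 ≈ 4033.8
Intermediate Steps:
r = 87
x(U) = 174/U (x(U) = 2*(87/U) = 174/U)
4043 - x(34 - 15) = 4043 - 174/(34 - 15) = 4043 - 174/19 = 76643/19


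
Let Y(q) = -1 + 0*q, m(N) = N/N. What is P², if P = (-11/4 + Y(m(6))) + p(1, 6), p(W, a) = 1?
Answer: 121/16 ≈ 7.5625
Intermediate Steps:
m(N) = 1
Y(q) = -1 (Y(q) = -1 + 0 = -1)
P = -11/4 (P = (-11/4 - 1) + 1 = -15/4 + 1 = -11/4 ≈ -2.7500)
P² = (-11/4)² = 121/16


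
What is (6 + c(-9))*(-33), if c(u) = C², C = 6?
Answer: -1386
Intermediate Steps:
c(u) = 36 (c(u) = 6² = 36)
(6 + c(-9))*(-33) = (6 + 36)*(-33) = 42*(-33) = -1386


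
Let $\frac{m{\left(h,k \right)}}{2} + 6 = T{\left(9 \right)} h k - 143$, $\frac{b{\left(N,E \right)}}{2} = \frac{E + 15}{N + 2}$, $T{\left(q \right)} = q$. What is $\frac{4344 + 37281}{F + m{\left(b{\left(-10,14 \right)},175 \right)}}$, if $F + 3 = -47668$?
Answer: $- \frac{83250}{141613} \approx -0.58787$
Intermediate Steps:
$F = -47671$ ($F = -3 - 47668 = -47671$)
$b{\left(N,E \right)} = \frac{2 \left(15 + E\right)}{2 + N}$ ($b{\left(N,E \right)} = 2 \frac{E + 15}{N + 2} = 2 \frac{15 + E}{2 + N} = \frac{2 \left(15 + E\right)}{2 + N}$)
$m{\left(h,k \right)} = -298 + 18 h k$ ($m{\left(h,k \right)} = -12 + 2 \left(9 h k - 143\right) = -12 + 2 \left(-143 + 9 h k\right) = -12 + \left(-286 + 18 h k\right) = -298 + 18 h k$)
$\frac{4344 + 37281}{F + m{\left(b{\left(-10,14 \right)},175 \right)}} = \frac{4344 + 37281}{-47671 + \left(-298 + 18 \frac{2 \left(15 + 14\right)}{2 - 10} \cdot 175\right)} = \frac{41625}{-47671 + \left(-298 + 18 \cdot 2 \frac{1}{-8} \cdot 29 \cdot 175\right)} = \frac{41625}{-47671 + \left(-298 + 18 \cdot 2 \left(- \frac{1}{8}\right) 29 \cdot 175\right)} = \frac{41625}{-47671 + \left(-298 + 18 \left(- \frac{29}{4}\right) 175\right)} = \frac{41625}{-47671 - \frac{46271}{2}} = \frac{41625}{- \frac{141613}{2}} = 41625 \left(- \frac{2}{141613}\right) = - \frac{83250}{141613}$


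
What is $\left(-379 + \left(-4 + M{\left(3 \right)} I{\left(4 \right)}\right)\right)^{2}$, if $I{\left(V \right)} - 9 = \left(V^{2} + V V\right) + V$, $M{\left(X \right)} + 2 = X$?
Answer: $114244$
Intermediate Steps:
$M{\left(X \right)} = -2 + X$
$I{\left(V \right)} = 9 + V + 2 V^{2}$ ($I{\left(V \right)} = 9 + \left(\left(V^{2} + V V\right) + V\right) = 9 + \left(\left(V^{2} + V^{2}\right) + V\right) = 9 + \left(2 V^{2} + V\right) = 9 + \left(V + 2 V^{2}\right) = 9 + V + 2 V^{2}$)
$\left(-379 + \left(-4 + M{\left(3 \right)} I{\left(4 \right)}\right)\right)^{2} = \left(-379 - \left(4 - \left(-2 + 3\right) \left(9 + 4 + 2 \cdot 4^{2}\right)\right)\right)^{2} = \left(-379 - \left(4 - \left(9 + 4 + 2 \cdot 16\right)\right)\right)^{2} = \left(-379 - \left(4 - \left(9 + 4 + 32\right)\right)\right)^{2} = \left(-379 + \left(-4 + 1 \cdot 45\right)\right)^{2} = \left(-379 + \left(-4 + 45\right)\right)^{2} = \left(-379 + 41\right)^{2} = \left(-338\right)^{2} = 114244$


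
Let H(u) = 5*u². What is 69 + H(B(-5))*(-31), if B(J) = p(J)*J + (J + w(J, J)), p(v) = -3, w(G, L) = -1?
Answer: -12486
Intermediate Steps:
B(J) = -1 - 2*J (B(J) = -3*J + (J - 1) = -3*J + (-1 + J) = -1 - 2*J)
69 + H(B(-5))*(-31) = 69 + (5*(-1 - 2*(-5))²)*(-31) = 69 + (5*(-1 + 10)²)*(-31) = 69 + (5*9²)*(-31) = 69 + (5*81)*(-31) = 69 + 405*(-31) = 69 - 12555 = -12486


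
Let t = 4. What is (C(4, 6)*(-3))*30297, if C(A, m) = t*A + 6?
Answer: -1999602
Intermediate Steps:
C(A, m) = 6 + 4*A (C(A, m) = 4*A + 6 = 6 + 4*A)
(C(4, 6)*(-3))*30297 = ((6 + 4*4)*(-3))*30297 = ((6 + 16)*(-3))*30297 = (22*(-3))*30297 = -66*30297 = -1999602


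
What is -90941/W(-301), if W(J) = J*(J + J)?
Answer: -90941/181202 ≈ -0.50188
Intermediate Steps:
W(J) = 2*J² (W(J) = J*(2*J) = 2*J²)
-90941/W(-301) = -90941/(2*(-301)²) = -90941/(2*90601) = -90941/181202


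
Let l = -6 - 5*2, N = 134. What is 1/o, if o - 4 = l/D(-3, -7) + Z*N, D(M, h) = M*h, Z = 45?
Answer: 21/126698 ≈ 0.00016575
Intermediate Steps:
l = -16 (l = -6 - 10 = -16)
o = 126698/21 (o = 4 + (-16/((-3*(-7))) + 45*134) = 4 + (-16/21 + 6030) = 4 + 126614/21 = 126698/21 ≈ 6033.2)
1/o = 1/(126698/21) = 21/126698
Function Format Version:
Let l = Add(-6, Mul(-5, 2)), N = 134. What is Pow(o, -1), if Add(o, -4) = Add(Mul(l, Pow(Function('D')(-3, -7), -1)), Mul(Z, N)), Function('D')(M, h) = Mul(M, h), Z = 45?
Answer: Rational(21, 126698) ≈ 0.00016575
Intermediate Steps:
l = -16 (l = Add(-6, -10) = -16)
o = Rational(126698, 21) (o = Add(4, Add(Mul(-16, Pow(Mul(-3, -7), -1)), Mul(45, 134))) = Add(4, Add(Mul(-16, Pow(21, -1)), 6030)) = Add(4, Add(Mul(-16, Rational(1, 21)), 6030)) = Add(4, Add(Rational(-16, 21), 6030)) = Add(4, Rational(126614, 21)) = Rational(126698, 21) ≈ 6033.2)
Pow(o, -1) = Pow(Rational(126698, 21), -1) = Rational(21, 126698)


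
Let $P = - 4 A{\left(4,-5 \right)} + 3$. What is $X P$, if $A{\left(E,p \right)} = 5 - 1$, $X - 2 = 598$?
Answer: $-7800$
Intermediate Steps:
$X = 600$ ($X = 2 + 598 = 600$)
$A{\left(E,p \right)} = 4$ ($A{\left(E,p \right)} = 5 - 1 = 4$)
$P = -13$ ($P = \left(-4\right) 4 + 3 = -16 + 3 = -13$)
$X P = 600 \left(-13\right) = -7800$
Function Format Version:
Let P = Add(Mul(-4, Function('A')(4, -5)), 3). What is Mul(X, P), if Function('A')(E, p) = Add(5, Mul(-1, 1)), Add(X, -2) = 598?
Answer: -7800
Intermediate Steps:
X = 600 (X = Add(2, 598) = 600)
Function('A')(E, p) = 4 (Function('A')(E, p) = Add(5, -1) = 4)
P = -13 (P = Add(Mul(-4, 4), 3) = Add(-16, 3) = -13)
Mul(X, P) = Mul(600, -13) = -7800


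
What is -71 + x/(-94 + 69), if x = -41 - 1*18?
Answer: -1716/25 ≈ -68.640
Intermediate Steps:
x = -59 (x = -41 - 18 = -59)
-71 + x/(-94 + 69) = -71 - 59/(-94 + 69) = -71 - 59/(-25) = -71 - 1/25*(-59) = -71 + 59/25 = -1716/25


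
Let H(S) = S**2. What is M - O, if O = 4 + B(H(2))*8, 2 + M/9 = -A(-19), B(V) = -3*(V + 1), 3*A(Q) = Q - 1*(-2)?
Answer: 149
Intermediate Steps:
A(Q) = 2/3 + Q/3 (A(Q) = (Q - 1*(-2))/3 = (Q + 2)/3 = (2 + Q)/3 = 2/3 + Q/3)
B(V) = -3 - 3*V (B(V) = -3*(1 + V) = -3 - 3*V)
M = 33 (M = -18 + 9*(-(2/3 + (1/3)*(-19))) = -18 + 9*(-(2/3 - 19/3)) = -18 + 9*(-1*(-17/3)) = -18 + 9*(17/3) = -18 + 51 = 33)
O = -116 (O = 4 + (-3 - 3*2**2)*8 = 4 + (-3 - 3*4)*8 = 4 + (-3 - 12)*8 = 4 - 15*8 = 4 - 120 = -116)
M - O = 33 - 1*(-116) = 33 + 116 = 149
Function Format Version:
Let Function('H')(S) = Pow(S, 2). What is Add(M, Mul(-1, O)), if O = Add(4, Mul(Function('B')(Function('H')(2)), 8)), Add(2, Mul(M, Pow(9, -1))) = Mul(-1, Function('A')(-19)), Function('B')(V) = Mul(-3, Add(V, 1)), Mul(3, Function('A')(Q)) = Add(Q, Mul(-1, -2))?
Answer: 149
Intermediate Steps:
Function('A')(Q) = Add(Rational(2, 3), Mul(Rational(1, 3), Q)) (Function('A')(Q) = Mul(Rational(1, 3), Add(Q, Mul(-1, -2))) = Mul(Rational(1, 3), Add(Q, 2)) = Mul(Rational(1, 3), Add(2, Q)) = Add(Rational(2, 3), Mul(Rational(1, 3), Q)))
Function('B')(V) = Add(-3, Mul(-3, V)) (Function('B')(V) = Mul(-3, Add(1, V)) = Add(-3, Mul(-3, V)))
M = 33 (M = Add(-18, Mul(9, Mul(-1, Add(Rational(2, 3), Mul(Rational(1, 3), -19))))) = Add(-18, Mul(9, Mul(-1, Add(Rational(2, 3), Rational(-19, 3))))) = Add(-18, Mul(9, Mul(-1, Rational(-17, 3)))) = Add(-18, Mul(9, Rational(17, 3))) = Add(-18, 51) = 33)
O = -116 (O = Add(4, Mul(Add(-3, Mul(-3, Pow(2, 2))), 8)) = Add(4, Mul(Add(-3, Mul(-3, 4)), 8)) = Add(4, Mul(Add(-3, -12), 8)) = Add(4, Mul(-15, 8)) = Add(4, -120) = -116)
Add(M, Mul(-1, O)) = Add(33, Mul(-1, -116)) = Add(33, 116) = 149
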